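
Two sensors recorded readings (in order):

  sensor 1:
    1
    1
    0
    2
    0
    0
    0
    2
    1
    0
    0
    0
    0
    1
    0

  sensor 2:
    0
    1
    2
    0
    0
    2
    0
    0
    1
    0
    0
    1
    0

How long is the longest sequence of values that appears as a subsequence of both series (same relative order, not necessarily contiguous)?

Pick 1 (sensor 1 #2, sensor 2 #2), then 2 (sensor 1 #4, sensor 2 #3), then 0 (sensor 1 #6, sensor 2 #4), then 0 (sensor 1 #7, sensor 2 #5), then 2 (sensor 1 #8, sensor 2 #6), then 0 (sensor 1 #10, sensor 2 #7), then 0 (sensor 1 #11, sensor 2 #8), then 0 (sensor 1 #12, sensor 2 #10), then 0 (sensor 1 #13, sensor 2 #11), then 1 (sensor 1 #14, sensor 2 #12), then 0 (sensor 1 #15, sensor 2 #13); all 11 values appear in both, in order, and the DP table's final entry dp[15][13] is also 11, so no common subsequence is longer.

11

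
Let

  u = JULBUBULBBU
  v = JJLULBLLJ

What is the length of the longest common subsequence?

5

Let dp[i][j] be the LCS length of the first i characters of u and the first j characters of v. dp[i][j] = dp[i-1][j-1]+1 when the i-th and j-th characters match, else max(dp[i-1][j], dp[i][j-1]).
    ·  J  J  L  U  L  B  L  L  J
 ·  0  0  0  0  0  0  0  0  0  0
 J  0  1  1  1  1  1  1  1  1  1
 U  0  1  1  1  2  2  2  2  2  2
 L  0  1  1  2  2  3  3  3  3  3
 B  0  1  1  2  2  3  4  4  4  4
 U  0  1  1  2  3  3  4  4  4  4
 B  0  1  1  2  3  3  4  4  4  4
 U  0  1  1  2  3  3  4  4  4  4
 L  0  1  1  2  3  4  4  5  5  5
 B  0  1  1  2  3  4  5  5  5  5
 B  0  1  1  2  3  4  5  5  5  5
 U  0  1  1  2  3  4  5  5  5  5
dp[11][9] = 5. One LCS (by backtracking along matches): JULBL.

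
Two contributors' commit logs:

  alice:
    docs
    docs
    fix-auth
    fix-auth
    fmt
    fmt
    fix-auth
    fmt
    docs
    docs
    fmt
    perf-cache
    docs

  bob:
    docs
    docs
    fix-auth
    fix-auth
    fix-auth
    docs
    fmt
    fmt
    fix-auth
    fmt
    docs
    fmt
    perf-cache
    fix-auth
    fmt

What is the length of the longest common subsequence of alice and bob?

One common subsequence of length 11: docs at alice[1]=bob[1] → docs at alice[2]=bob[2] → fix-auth at alice[3]=bob[4] → fix-auth at alice[4]=bob[5] → fmt at alice[5]=bob[7] → fmt at alice[6]=bob[8] → fix-auth at alice[7]=bob[9] → fmt at alice[8]=bob[10] → docs at alice[10]=bob[11] → fmt at alice[11]=bob[12] → perf-cache at alice[12]=bob[13]. Since dp[13][15] = 11, nothing longer is possible.

11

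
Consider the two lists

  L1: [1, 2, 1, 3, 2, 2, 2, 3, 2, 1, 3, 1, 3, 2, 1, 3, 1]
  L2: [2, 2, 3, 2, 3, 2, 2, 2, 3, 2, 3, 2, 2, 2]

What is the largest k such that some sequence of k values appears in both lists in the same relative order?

9

Pick 2 (L1 #2, L2 #4), 3 (L1 #4, L2 #5), 2 (L1 #5, L2 #6), 2 (L1 #6, L2 #7), 2 (L1 #7, L2 #8), 3 (L1 #8, L2 #9), 2 (L1 #9, L2 #10), 3 (L1 #11, L2 #11), 2 (L1 #14, L2 #14); all 9 values appear in both, in order. The LCS DP gives dp[17][14] = 9, so this is optimal.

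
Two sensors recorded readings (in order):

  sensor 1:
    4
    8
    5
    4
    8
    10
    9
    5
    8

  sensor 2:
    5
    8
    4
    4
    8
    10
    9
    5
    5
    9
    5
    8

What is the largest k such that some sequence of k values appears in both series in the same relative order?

Let dp[i][j] be the LCS length of the first i values of sensor 1 and the first j values of sensor 2. dp[i][j] = dp[i-1][j-1]+1 when the i-th and j-th values match, else max(dp[i-1][j], dp[i][j-1]).
    ·  5  8  4  4  8 10  9  5  5  9  5  8
 ·  0  0  0  0  0  0  0  0  0  0  0  0  0
 4  0  0  0  1  1  1  1  1  1  1  1  1  1
 8  0  0  1  1  1  2  2  2  2  2  2  2  2
 5  0  1  1  1  1  2  2  2  3  3  3  3  3
 4  0  1  1  2  2  2  2  2  3  3  3  3  3
 8  0  1  2  2  2  3  3  3  3  3  3  3  4
10  0  1  2  2  2  3  4  4  4  4  4  4  4
 9  0  1  2  2  2  3  4  5  5  5  5  5  5
 5  0  1  2  2  2  3  4  5  6  6  6  6  6
 8  0  1  2  2  2  3  4  5  6  6  6  6  7
dp[9][12] = 7. One LCS (by backtracking along matches): 4, 4, 8, 10, 9, 5, 8.

7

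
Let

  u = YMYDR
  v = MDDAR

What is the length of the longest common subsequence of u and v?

3

Taking M [2,1], D [4,3], R [5,5] gives a common subsequence of length 3, and the DP table's final entry dp[5][5] is also 3, so no common subsequence is longer.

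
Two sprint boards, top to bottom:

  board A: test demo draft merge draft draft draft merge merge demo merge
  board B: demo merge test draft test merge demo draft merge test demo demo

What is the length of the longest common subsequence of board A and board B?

6

Taking test (board A #1, board B #3) → draft (board A #3, board B #4) → merge (board A #4, board B #6) → draft (board A #7, board B #8) → merge (board A #8, board B #9) → demo (board A #10, board B #12) gives a common subsequence of length 6. The LCS DP gives dp[11][12] = 6, so this is optimal.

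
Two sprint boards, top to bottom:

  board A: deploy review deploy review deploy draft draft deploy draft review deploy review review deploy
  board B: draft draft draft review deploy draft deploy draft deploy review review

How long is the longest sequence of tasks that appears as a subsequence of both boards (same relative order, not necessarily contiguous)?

One common subsequence of length 8: review (board A #4, board B #4) → deploy (board A #5, board B #5) → draft (board A #7, board B #6) → deploy (board A #8, board B #7) → draft (board A #9, board B #8) → deploy (board A #11, board B #9) → review (board A #12, board B #10) → review (board A #13, board B #11). The LCS DP gives dp[14][11] = 8, so this is optimal.

8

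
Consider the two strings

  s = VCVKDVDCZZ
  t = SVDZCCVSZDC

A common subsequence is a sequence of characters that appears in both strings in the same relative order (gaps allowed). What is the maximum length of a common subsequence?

5

Pick V at s[1]=t[2], C at s[2]=t[6], V at s[3]=t[7], D at s[7]=t[10], C at s[8]=t[11]; all 5 characters appear in both, in order. dp[10][11] = 5 confirms this is the maximum.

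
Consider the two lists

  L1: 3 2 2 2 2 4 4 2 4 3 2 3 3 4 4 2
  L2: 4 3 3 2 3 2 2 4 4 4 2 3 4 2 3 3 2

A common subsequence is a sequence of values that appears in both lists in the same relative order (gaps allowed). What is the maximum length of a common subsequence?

12

Pick 3 at L1[1]=L2[3] → 2 at L1[2]=L2[4] → 2 at L1[3]=L2[6] → 2 at L1[4]=L2[7] → 4 at L1[6]=L2[9] → 4 at L1[7]=L2[10] → 2 at L1[8]=L2[11] → 4 at L1[9]=L2[13] → 2 at L1[11]=L2[14] → 3 at L1[12]=L2[15] → 3 at L1[13]=L2[16] → 2 at L1[16]=L2[17]; all 12 values appear in both, in order. Since dp[16][17] = 12, nothing longer is possible.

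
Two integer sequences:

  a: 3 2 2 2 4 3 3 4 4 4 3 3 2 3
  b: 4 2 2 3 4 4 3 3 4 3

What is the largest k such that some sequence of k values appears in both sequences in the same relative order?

Let dp[i][j] be the LCS length of the first i values of a and the first j values of b. dp[i][j] = dp[i-1][j-1]+1 when the i-th and j-th values match, else max(dp[i-1][j], dp[i][j-1]).
    ·  4  2  2  3  4  4  3  3  4  3
 ·  0  0  0  0  0  0  0  0  0  0  0
 3  0  0  0  0  1  1  1  1  1  1  1
 2  0  0  1  1  1  1  1  1  1  1  1
 2  0  0  1  2  2  2  2  2  2  2  2
 2  0  0  1  2  2  2  2  2  2  2  2
 4  0  1  1  2  2  3  3  3  3  3  3
 3  0  1  1  2  3  3  3  4  4  4  4
 3  0  1  1  2  3  3  3  4  5  5  5
 4  0  1  1  2  3  4  4  4  5  6  6
 4  0  1  1  2  3  4  5  5  5  6  6
 4  0  1  1  2  3  4  5  5  5  6  6
 3  0  1  1  2  3  4  5  6  6  6  7
 3  0  1  1  2  3  4  5  6  7  7  7
 2  0  1  2  2  3  4  5  6  7  7  7
 3  0  1  2  2  3  4  5  6  7  7  8
dp[14][10] = 8. One LCS (by backtracking along matches): 2, 2, 3, 4, 4, 3, 3, 3.

8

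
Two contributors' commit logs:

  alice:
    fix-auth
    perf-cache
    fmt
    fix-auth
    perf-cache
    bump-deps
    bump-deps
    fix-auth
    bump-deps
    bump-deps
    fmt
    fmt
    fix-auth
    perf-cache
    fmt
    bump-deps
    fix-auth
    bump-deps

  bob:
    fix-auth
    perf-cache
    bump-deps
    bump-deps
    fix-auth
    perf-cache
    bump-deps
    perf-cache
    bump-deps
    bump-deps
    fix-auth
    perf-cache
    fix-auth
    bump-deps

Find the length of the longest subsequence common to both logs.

11

Taking fix-auth [1,1]; then perf-cache [2,2]; then fix-auth [4,5]; then perf-cache [5,6]; then bump-deps [6,7]; then bump-deps [9,9]; then bump-deps [10,10]; then fix-auth [13,11]; then perf-cache [14,12]; then fix-auth [17,13]; then bump-deps [18,14] gives a common subsequence of length 11. The LCS DP gives dp[18][14] = 11, so this is optimal.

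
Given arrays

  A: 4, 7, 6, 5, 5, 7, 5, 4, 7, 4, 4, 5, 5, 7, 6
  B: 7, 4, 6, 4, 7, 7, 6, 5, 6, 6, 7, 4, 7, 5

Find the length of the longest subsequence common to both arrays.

One common subsequence of length 8: 4 (A #1, B #4), then 7 (A #2, B #6), then 6 (A #3, B #7), then 5 (A #4, B #8), then 7 (A #6, B #11), then 4 (A #8, B #12), then 7 (A #9, B #13), then 5 (A #13, B #14). Since dp[15][14] = 8, nothing longer is possible.

8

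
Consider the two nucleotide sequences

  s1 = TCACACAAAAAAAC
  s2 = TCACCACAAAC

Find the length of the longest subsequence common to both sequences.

Pick T (s1 #1, s2 #1); then C (s1 #2, s2 #2); then A (s1 #3, s2 #3); then C (s1 #4, s2 #5); then A (s1 #5, s2 #6); then C (s1 #6, s2 #7); then A (s1 #11, s2 #8); then A (s1 #12, s2 #9); then A (s1 #13, s2 #10); then C (s1 #14, s2 #11); all 10 bases appear in both, in order, and the DP table's final entry dp[14][11] is also 10, so no common subsequence is longer.

10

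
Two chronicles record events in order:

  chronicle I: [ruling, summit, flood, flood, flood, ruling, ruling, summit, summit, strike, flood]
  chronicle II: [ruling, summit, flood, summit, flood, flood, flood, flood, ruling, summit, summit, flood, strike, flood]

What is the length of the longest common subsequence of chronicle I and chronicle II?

Pick ruling at chronicle I[1]=chronicle II[1], summit at chronicle I[2]=chronicle II[4], flood at chronicle I[3]=chronicle II[6], flood at chronicle I[4]=chronicle II[7], flood at chronicle I[5]=chronicle II[8], ruling at chronicle I[7]=chronicle II[9], summit at chronicle I[8]=chronicle II[10], summit at chronicle I[9]=chronicle II[11], strike at chronicle I[10]=chronicle II[13], flood at chronicle I[11]=chronicle II[14]; all 10 events appear in both, in order. The LCS DP gives dp[11][14] = 10, so this is optimal.

10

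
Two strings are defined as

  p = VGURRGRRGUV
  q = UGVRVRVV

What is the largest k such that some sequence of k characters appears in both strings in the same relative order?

5

Let dp[i][j] be the LCS length of the first i characters of p and the first j characters of q. dp[i][j] = dp[i-1][j-1]+1 when the i-th and j-th characters match, else max(dp[i-1][j], dp[i][j-1]).
    ·  U  G  V  R  V  R  V  V
 ·  0  0  0  0  0  0  0  0  0
 V  0  0  0  1  1  1  1  1  1
 G  0  0  1  1  1  1  1  1  1
 U  0  1  1  1  1  1  1  1  1
 R  0  1  1  1  2  2  2  2  2
 R  0  1  1  1  2  2  3  3  3
 G  0  1  2  2  2  2  3  3  3
 R  0  1  2  2  3  3  3  3  3
 R  0  1  2  2  3  3  4  4  4
 G  0  1  2  2  3  3  4  4  4
 U  0  1  2  2  3  3  4  4  4
 V  0  1  2  3  3  4  4  5  5
dp[11][8] = 5. One LCS (by backtracking along matches): UGRRV.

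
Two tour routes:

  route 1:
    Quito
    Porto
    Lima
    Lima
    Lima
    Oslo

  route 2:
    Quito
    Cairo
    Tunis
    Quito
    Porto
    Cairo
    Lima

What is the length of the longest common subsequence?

3

One common subsequence of length 3: Quito at route 1[1]=route 2[4], Porto at route 1[2]=route 2[5], Lima at route 1[5]=route 2[7]. The LCS DP gives dp[6][7] = 3, so this is optimal.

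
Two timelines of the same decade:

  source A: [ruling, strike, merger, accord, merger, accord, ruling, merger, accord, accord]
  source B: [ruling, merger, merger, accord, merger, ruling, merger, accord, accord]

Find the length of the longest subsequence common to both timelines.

8

Taking ruling at source A[1]=source B[1], merger at source A[3]=source B[3], accord at source A[4]=source B[4], merger at source A[5]=source B[5], ruling at source A[7]=source B[6], merger at source A[8]=source B[7], accord at source A[9]=source B[8], accord at source A[10]=source B[9] gives a common subsequence of length 8. dp[10][9] = 8 confirms this is the maximum.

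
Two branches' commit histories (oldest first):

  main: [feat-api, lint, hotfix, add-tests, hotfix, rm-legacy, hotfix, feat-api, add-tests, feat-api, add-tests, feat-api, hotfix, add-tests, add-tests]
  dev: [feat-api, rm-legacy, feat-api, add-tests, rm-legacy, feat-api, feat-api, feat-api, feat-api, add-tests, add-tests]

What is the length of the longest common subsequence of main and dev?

8

Pick feat-api at main[1]=dev[3], add-tests at main[4]=dev[4], rm-legacy at main[6]=dev[5], feat-api at main[8]=dev[7], feat-api at main[10]=dev[8], feat-api at main[12]=dev[9], add-tests at main[14]=dev[10], add-tests at main[15]=dev[11]; all 8 commits appear in both, in order. Since dp[15][11] = 8, nothing longer is possible.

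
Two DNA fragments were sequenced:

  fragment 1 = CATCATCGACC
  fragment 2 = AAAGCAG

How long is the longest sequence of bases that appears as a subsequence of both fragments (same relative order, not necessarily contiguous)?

4

Pick A at fragment 1[2]=fragment 2[3]; then C at fragment 1[4]=fragment 2[5]; then A at fragment 1[5]=fragment 2[6]; then G at fragment 1[8]=fragment 2[7]; all 4 bases appear in both, in order. dp[11][7] = 4 confirms this is the maximum.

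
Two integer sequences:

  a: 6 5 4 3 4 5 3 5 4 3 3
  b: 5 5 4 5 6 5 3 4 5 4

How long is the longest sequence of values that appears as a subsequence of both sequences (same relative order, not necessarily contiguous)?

6

Let dp[i][j] be the LCS length of the first i values of a and the first j values of b. dp[i][j] = dp[i-1][j-1]+1 when the i-th and j-th values match, else max(dp[i-1][j], dp[i][j-1]).
    ·  5  5  4  5  6  5  3  4  5  4
 ·  0  0  0  0  0  0  0  0  0  0  0
 6  0  0  0  0  0  1  1  1  1  1  1
 5  0  1  1  1  1  1  2  2  2  2  2
 4  0  1  1  2  2  2  2  2  3  3  3
 3  0  1  1  2  2  2  2  3  3  3  3
 4  0  1  1  2  2  2  2  3  4  4  4
 5  0  1  2  2  3  3  3  3  4  5  5
 3  0  1  2  2  3  3  3  4  4  5  5
 5  0  1  2  2  3  3  4  4  4  5  5
 4  0  1  2  3  3  3  4  4  5  5  6
 3  0  1  2  3  3  3  4  5  5  5  6
 3  0  1  2  3  3  3  4  5  5  5  6
dp[11][10] = 6. One LCS (by backtracking along matches): 6, 5, 3, 4, 5, 4.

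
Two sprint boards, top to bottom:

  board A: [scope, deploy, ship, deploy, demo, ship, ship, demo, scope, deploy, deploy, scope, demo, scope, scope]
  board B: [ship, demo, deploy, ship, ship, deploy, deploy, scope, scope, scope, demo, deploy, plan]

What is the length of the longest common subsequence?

Pick ship (board A #3, board B #1); then deploy (board A #4, board B #3); then ship (board A #6, board B #4); then ship (board A #7, board B #5); then deploy (board A #10, board B #6); then deploy (board A #11, board B #7); then scope (board A #12, board B #8); then scope (board A #14, board B #9); then scope (board A #15, board B #10); all 9 tasks appear in both, in order. The LCS DP gives dp[15][13] = 9, so this is optimal.

9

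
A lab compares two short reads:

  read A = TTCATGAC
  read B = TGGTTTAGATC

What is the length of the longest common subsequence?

Let dp[i][j] be the LCS length of the first i bases of read A and the first j bases of read B. dp[i][j] = dp[i-1][j-1]+1 when the i-th and j-th bases match, else max(dp[i-1][j], dp[i][j-1]).
    ·  T  G  G  T  T  T  A  G  A  T  C
 ·  0  0  0  0  0  0  0  0  0  0  0  0
 T  0  1  1  1  1  1  1  1  1  1  1  1
 T  0  1  1  1  2  2  2  2  2  2  2  2
 C  0  1  1  1  2  2  2  2  2  2  2  3
 A  0  1  1  1  2  2  2  3  3  3  3  3
 T  0  1  1  1  2  3  3  3  3  3  4  4
 G  0  1  2  2  2  3  3  3  4  4  4  4
 A  0  1  2  2  2  3  3  4  4  5  5  5
 C  0  1  2  2  2  3  3  4  4  5  5  6
dp[8][11] = 6. One LCS (by backtracking along matches): TTAGAC.

6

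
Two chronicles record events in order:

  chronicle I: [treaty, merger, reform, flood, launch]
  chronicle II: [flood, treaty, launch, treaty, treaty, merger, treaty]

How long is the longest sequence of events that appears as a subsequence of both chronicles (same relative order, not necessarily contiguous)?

2

Taking treaty (chronicle I #1, chronicle II #5) → merger (chronicle I #2, chronicle II #6) gives a common subsequence of length 2. Since dp[5][7] = 2, nothing longer is possible.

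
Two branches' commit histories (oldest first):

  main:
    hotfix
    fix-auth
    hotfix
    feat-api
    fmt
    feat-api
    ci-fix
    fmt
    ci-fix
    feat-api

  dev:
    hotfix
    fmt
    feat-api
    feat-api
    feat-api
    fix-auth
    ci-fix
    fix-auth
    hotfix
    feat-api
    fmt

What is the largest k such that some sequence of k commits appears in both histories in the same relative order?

Taking hotfix [1,1], then fix-auth [2,8], then hotfix [3,9], then feat-api [6,10], then fmt [8,11] gives a common subsequence of length 5. The LCS DP gives dp[10][11] = 5, so this is optimal.

5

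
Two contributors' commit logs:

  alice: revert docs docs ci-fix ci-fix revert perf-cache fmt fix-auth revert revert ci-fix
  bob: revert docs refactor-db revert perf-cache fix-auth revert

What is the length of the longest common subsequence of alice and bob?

6

Pick revert [1,1], docs [2,2], revert [6,4], perf-cache [7,5], fix-auth [9,6], revert [11,7]; all 6 commits appear in both, in order. Since dp[12][7] = 6, nothing longer is possible.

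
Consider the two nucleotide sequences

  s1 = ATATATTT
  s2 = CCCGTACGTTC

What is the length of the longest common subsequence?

Let dp[i][j] be the LCS length of the first i bases of s1 and the first j bases of s2. dp[i][j] = dp[i-1][j-1]+1 when the i-th and j-th bases match, else max(dp[i-1][j], dp[i][j-1]).
    ·  C  C  C  G  T  A  C  G  T  T  C
 ·  0  0  0  0  0  0  0  0  0  0  0  0
 A  0  0  0  0  0  0  1  1  1  1  1  1
 T  0  0  0  0  0  1  1  1  1  2  2  2
 A  0  0  0  0  0  1  2  2  2  2  2  2
 T  0  0  0  0  0  1  2  2  2  3  3  3
 A  0  0  0  0  0  1  2  2  2  3  3  3
 T  0  0  0  0  0  1  2  2  2  3  4  4
 T  0  0  0  0  0  1  2  2  2  3  4  4
 T  0  0  0  0  0  1  2  2  2  3  4  4
dp[8][11] = 4. One LCS (by backtracking along matches): TATT.

4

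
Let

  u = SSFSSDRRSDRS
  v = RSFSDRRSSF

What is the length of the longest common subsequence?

8

Pick S (u #2, v #2), then F (u #3, v #3), then S (u #5, v #4), then D (u #6, v #5), then R (u #7, v #6), then R (u #8, v #7), then S (u #9, v #8), then S (u #12, v #9); all 8 characters appear in both, in order. The LCS DP gives dp[12][10] = 8, so this is optimal.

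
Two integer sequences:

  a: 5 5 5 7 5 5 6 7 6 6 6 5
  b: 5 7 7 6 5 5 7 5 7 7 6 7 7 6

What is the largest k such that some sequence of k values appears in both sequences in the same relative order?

Pick 5 [1,1] → 5 [2,5] → 5 [3,6] → 7 [4,7] → 5 [5,8] → 6 [7,11] → 7 [8,13] → 6 [11,14]; all 8 values appear in both, in order. dp[12][14] = 8 confirms this is the maximum.

8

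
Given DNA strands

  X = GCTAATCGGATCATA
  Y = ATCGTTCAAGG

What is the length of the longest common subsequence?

Match A [5,1], then T [6,2], then C [7,3], then G [8,4], then T [11,6], then C [12,7], then A [13,8], then A [15,9] — 8 bases in the same relative order in both. Since dp[15][11] = 8, nothing longer is possible.

8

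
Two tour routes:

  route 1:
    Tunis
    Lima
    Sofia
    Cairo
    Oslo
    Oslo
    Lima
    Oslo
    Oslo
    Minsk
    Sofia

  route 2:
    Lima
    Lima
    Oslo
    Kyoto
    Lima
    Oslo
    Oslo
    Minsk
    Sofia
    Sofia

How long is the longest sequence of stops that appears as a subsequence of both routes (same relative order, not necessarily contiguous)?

One common subsequence of length 7: Lima [2,2], then Oslo [5,3], then Lima [7,5], then Oslo [8,6], then Oslo [9,7], then Minsk [10,8], then Sofia [11,10]. Since dp[11][10] = 7, nothing longer is possible.

7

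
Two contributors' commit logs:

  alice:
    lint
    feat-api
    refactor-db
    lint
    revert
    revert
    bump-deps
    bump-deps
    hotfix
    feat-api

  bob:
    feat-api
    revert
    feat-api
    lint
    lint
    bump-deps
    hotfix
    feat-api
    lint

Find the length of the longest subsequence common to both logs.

5

One common subsequence of length 5: lint (alice #1, bob #4), lint (alice #4, bob #5), bump-deps (alice #8, bob #6), hotfix (alice #9, bob #7), feat-api (alice #10, bob #8). dp[10][9] = 5 confirms this is the maximum.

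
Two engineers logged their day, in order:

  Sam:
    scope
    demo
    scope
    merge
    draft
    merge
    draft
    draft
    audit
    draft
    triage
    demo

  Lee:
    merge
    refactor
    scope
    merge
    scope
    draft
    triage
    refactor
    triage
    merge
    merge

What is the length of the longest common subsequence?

Pick scope (Sam #1, Lee #3), scope (Sam #3, Lee #5), merge (Sam #4, Lee #10), merge (Sam #6, Lee #11); all 4 tasks appear in both, in order. The LCS DP gives dp[12][11] = 4, so this is optimal.

4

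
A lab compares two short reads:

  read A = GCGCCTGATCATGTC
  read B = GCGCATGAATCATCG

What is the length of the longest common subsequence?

Pick G [1,1] → C [2,2] → G [3,3] → C [4,4] → T [6,6] → G [7,7] → A [8,9] → T [9,10] → C [10,11] → A [11,12] → T [12,13] → G [13,15]; all 12 bases appear in both, in order. Since dp[15][15] = 12, nothing longer is possible.

12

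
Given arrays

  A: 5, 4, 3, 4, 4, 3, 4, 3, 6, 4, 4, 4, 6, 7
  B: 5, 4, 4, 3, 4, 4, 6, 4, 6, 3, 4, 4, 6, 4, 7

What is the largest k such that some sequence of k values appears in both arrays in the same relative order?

Taking 5 (A #1, B #1), then 4 (A #2, B #3), then 3 (A #3, B #4), then 4 (A #4, B #5), then 4 (A #5, B #6), then 4 (A #7, B #8), then 3 (A #8, B #10), then 4 (A #10, B #11), then 4 (A #11, B #12), then 4 (A #12, B #14), then 7 (A #14, B #15) gives a common subsequence of length 11, and the DP table's final entry dp[14][15] is also 11, so no common subsequence is longer.

11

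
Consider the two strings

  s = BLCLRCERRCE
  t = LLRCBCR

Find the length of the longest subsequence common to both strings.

Let dp[i][j] be the LCS length of the first i characters of s and the first j characters of t. dp[i][j] = dp[i-1][j-1]+1 when the i-th and j-th characters match, else max(dp[i-1][j], dp[i][j-1]).
    ·  L  L  R  C  B  C  R
 ·  0  0  0  0  0  0  0  0
 B  0  0  0  0  0  1  1  1
 L  0  1  1  1  1  1  1  1
 C  0  1  1  1  2  2  2  2
 L  0  1  2  2  2  2  2  2
 R  0  1  2  3  3  3  3  3
 C  0  1  2  3  4  4  4  4
 E  0  1  2  3  4  4  4  4
 R  0  1  2  3  4  4  4  5
 R  0  1  2  3  4  4  4  5
 C  0  1  2  3  4  4  5  5
 E  0  1  2  3  4  4  5  5
dp[11][7] = 5. One LCS (by backtracking along matches): LLRCR.

5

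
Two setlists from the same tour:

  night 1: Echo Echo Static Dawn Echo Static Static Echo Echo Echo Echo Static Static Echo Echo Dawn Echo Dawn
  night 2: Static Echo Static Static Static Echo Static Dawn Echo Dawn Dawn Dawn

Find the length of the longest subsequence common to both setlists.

Taking Echo (night 1 #2, night 2 #2); then Static (night 1 #3, night 2 #3); then Static (night 1 #6, night 2 #4); then Static (night 1 #7, night 2 #5); then Echo (night 1 #11, night 2 #6); then Static (night 1 #12, night 2 #7); then Echo (night 1 #14, night 2 #9); then Dawn (night 1 #16, night 2 #11); then Dawn (night 1 #18, night 2 #12) gives a common subsequence of length 9, and the DP table's final entry dp[18][12] is also 9, so no common subsequence is longer.

9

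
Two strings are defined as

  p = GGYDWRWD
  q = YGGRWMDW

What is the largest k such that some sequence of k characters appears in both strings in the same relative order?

Pick G [1,2]; then G [2,3]; then R [6,4]; then W [7,5]; then D [8,7]; all 5 characters appear in both, in order, and the DP table's final entry dp[8][8] is also 5, so no common subsequence is longer.

5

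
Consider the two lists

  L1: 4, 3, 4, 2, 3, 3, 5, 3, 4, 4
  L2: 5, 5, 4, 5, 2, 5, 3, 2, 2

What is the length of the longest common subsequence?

4

Let dp[i][j] be the LCS length of the first i values of L1 and the first j values of L2. dp[i][j] = dp[i-1][j-1]+1 when the i-th and j-th values match, else max(dp[i-1][j], dp[i][j-1]).
    ·  5  5  4  5  2  5  3  2  2
 ·  0  0  0  0  0  0  0  0  0  0
 4  0  0  0  1  1  1  1  1  1  1
 3  0  0  0  1  1  1  1  2  2  2
 4  0  0  0  1  1  1  1  2  2  2
 2  0  0  0  1  1  2  2  2  3  3
 3  0  0  0  1  1  2  2  3  3  3
 3  0  0  0  1  1  2  2  3  3  3
 5  0  1  1  1  2  2  3  3  3  3
 3  0  1  1  1  2  2  3  4  4  4
 4  0  1  1  2  2  2  3  4  4  4
 4  0  1  1  2  2  2  3  4  4  4
dp[10][9] = 4. One LCS (by backtracking along matches): 4, 2, 5, 3.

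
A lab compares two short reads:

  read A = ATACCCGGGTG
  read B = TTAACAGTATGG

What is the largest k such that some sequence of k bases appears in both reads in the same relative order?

One common subsequence of length 6: A [1,3]; then A [3,4]; then C [4,5]; then G [7,7]; then G [9,11]; then G [11,12]. Since dp[11][12] = 6, nothing longer is possible.

6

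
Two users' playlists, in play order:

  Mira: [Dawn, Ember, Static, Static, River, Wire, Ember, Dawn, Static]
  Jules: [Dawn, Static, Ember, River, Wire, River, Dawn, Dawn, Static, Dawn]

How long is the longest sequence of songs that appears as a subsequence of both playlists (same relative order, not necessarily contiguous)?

Match Dawn (Mira #1, Jules #1), Ember (Mira #2, Jules #3), River (Mira #5, Jules #4), Wire (Mira #6, Jules #5), Dawn (Mira #8, Jules #8), Static (Mira #9, Jules #9) — 6 songs in the same relative order in both. The LCS DP gives dp[9][10] = 6, so this is optimal.

6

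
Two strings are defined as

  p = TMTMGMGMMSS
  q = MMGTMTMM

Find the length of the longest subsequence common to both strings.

Match M at p[2]=q[1], M at p[4]=q[2], G at p[5]=q[3], M at p[6]=q[5], M at p[8]=q[7], M at p[9]=q[8] — 6 characters in the same relative order in both, and the DP table's final entry dp[11][8] is also 6, so no common subsequence is longer.

6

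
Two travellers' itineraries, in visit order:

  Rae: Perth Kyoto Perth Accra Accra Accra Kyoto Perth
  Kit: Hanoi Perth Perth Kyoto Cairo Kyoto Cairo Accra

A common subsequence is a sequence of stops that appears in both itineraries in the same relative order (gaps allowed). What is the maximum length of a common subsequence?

3

One common subsequence of length 3: Perth at Rae[1]=Kit[3], then Kyoto at Rae[2]=Kit[6], then Accra at Rae[6]=Kit[8]. dp[8][8] = 3 confirms this is the maximum.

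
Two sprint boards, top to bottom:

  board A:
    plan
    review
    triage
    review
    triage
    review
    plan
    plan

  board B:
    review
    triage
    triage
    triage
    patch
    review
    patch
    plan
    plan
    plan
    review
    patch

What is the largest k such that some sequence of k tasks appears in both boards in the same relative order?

Taking review [2,1], triage [3,3], triage [5,4], review [6,6], plan [7,9], plan [8,10] gives a common subsequence of length 6. Since dp[8][12] = 6, nothing longer is possible.

6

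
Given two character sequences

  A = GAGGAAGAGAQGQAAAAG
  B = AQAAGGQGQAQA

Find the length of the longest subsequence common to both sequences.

One common subsequence of length 10: A (A #2, B #1), A (A #5, B #3), A (A #6, B #4), G (A #7, B #5), G (A #9, B #6), Q (A #11, B #7), G (A #12, B #8), Q (A #13, B #9), A (A #14, B #10), A (A #17, B #12). Since dp[18][12] = 10, nothing longer is possible.

10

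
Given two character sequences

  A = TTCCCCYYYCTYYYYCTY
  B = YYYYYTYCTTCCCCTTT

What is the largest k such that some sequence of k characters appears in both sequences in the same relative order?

8

One common subsequence of length 8: T at A[1]=B[9] → T at A[2]=B[10] → C at A[3]=B[11] → C at A[4]=B[12] → C at A[5]=B[13] → C at A[6]=B[14] → T at A[11]=B[16] → T at A[17]=B[17]. dp[18][17] = 8 confirms this is the maximum.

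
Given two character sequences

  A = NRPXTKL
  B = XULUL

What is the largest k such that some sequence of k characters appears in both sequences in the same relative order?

Let dp[i][j] be the LCS length of the first i characters of A and the first j characters of B. dp[i][j] = dp[i-1][j-1]+1 when the i-th and j-th characters match, else max(dp[i-1][j], dp[i][j-1]).
    ·  X  U  L  U  L
 ·  0  0  0  0  0  0
 N  0  0  0  0  0  0
 R  0  0  0  0  0  0
 P  0  0  0  0  0  0
 X  0  1  1  1  1  1
 T  0  1  1  1  1  1
 K  0  1  1  1  1  1
 L  0  1  1  2  2  2
dp[7][5] = 2. One LCS (by backtracking along matches): XL.

2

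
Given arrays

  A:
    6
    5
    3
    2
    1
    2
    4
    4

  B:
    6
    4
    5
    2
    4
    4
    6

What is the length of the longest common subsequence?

5

Let dp[i][j] be the LCS length of the first i values of A and the first j values of B. dp[i][j] = dp[i-1][j-1]+1 when the i-th and j-th values match, else max(dp[i-1][j], dp[i][j-1]).
    ·  6  4  5  2  4  4  6
 ·  0  0  0  0  0  0  0  0
 6  0  1  1  1  1  1  1  1
 5  0  1  1  2  2  2  2  2
 3  0  1  1  2  2  2  2  2
 2  0  1  1  2  3  3  3  3
 1  0  1  1  2  3  3  3  3
 2  0  1  1  2  3  3  3  3
 4  0  1  2  2  3  4  4  4
 4  0  1  2  2  3  4  5  5
dp[8][7] = 5. One LCS (by backtracking along matches): 6, 5, 2, 4, 4.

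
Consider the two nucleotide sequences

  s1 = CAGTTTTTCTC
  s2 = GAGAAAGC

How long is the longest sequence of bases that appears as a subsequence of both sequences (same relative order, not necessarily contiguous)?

3

Pick A at s1[2]=s2[6] → G at s1[3]=s2[7] → C at s1[11]=s2[8]; all 3 bases appear in both, in order. The LCS DP gives dp[11][8] = 3, so this is optimal.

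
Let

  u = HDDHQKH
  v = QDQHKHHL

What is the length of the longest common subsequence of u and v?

Pick D (u #2, v #2); then H (u #4, v #4); then K (u #6, v #5); then H (u #7, v #7); all 4 characters appear in both, in order. dp[7][8] = 4 confirms this is the maximum.

4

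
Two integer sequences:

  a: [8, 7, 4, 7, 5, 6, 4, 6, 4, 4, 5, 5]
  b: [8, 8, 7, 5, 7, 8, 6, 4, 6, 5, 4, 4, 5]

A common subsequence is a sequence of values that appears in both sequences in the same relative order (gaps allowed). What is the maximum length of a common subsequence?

9

One common subsequence of length 9: 8 at a[1]=b[2]; then 7 at a[2]=b[3]; then 7 at a[4]=b[5]; then 6 at a[6]=b[7]; then 4 at a[7]=b[8]; then 6 at a[8]=b[9]; then 4 at a[9]=b[11]; then 4 at a[10]=b[12]; then 5 at a[12]=b[13]. Since dp[12][13] = 9, nothing longer is possible.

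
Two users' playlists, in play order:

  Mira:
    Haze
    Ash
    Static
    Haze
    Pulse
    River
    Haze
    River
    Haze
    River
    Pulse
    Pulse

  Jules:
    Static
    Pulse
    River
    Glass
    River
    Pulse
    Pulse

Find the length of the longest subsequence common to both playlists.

6

Taking Static [3,1], Pulse [5,2], River [6,3], River [10,5], Pulse [11,6], Pulse [12,7] gives a common subsequence of length 6. The LCS DP gives dp[12][7] = 6, so this is optimal.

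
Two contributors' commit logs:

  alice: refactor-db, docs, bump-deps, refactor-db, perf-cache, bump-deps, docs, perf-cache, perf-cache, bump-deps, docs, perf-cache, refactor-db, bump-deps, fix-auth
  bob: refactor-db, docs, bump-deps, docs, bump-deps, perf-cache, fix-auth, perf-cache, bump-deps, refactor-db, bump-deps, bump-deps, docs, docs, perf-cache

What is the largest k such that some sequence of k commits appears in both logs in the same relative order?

Taking refactor-db (alice #1, bob #1) → docs (alice #2, bob #2) → bump-deps (alice #3, bob #3) → bump-deps (alice #6, bob #5) → perf-cache (alice #8, bob #6) → perf-cache (alice #9, bob #8) → bump-deps (alice #10, bob #12) → docs (alice #11, bob #14) → perf-cache (alice #12, bob #15) gives a common subsequence of length 9, and the DP table's final entry dp[15][15] is also 9, so no common subsequence is longer.

9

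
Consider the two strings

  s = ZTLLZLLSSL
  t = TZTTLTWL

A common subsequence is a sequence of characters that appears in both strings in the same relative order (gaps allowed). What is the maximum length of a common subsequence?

One common subsequence of length 4: Z at s[1]=t[2] → T at s[2]=t[4] → L at s[3]=t[5] → L at s[10]=t[8]. The LCS DP gives dp[10][8] = 4, so this is optimal.

4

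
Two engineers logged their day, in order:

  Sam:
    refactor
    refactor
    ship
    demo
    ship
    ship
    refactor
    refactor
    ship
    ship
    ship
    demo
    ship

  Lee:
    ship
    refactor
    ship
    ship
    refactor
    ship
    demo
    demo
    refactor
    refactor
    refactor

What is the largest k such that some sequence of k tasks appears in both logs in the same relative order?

One common subsequence of length 6: refactor [1,2], refactor [2,5], ship [3,6], demo [4,8], refactor [7,10], refactor [8,11]. Since dp[13][11] = 6, nothing longer is possible.

6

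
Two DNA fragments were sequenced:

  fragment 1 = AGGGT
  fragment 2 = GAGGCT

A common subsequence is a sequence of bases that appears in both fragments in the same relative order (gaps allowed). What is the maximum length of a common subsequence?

Taking A (fragment 1 #1, fragment 2 #2); then G (fragment 1 #2, fragment 2 #3); then G (fragment 1 #3, fragment 2 #4); then T (fragment 1 #5, fragment 2 #6) gives a common subsequence of length 4. dp[5][6] = 4 confirms this is the maximum.

4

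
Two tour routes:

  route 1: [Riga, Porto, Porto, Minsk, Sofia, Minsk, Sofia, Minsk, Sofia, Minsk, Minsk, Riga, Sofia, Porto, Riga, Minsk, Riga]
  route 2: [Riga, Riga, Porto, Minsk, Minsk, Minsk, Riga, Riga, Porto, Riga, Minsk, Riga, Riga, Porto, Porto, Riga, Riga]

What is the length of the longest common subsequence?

10

Taking Riga [1,2]; then Porto [3,3]; then Minsk [4,4]; then Minsk [6,5]; then Minsk [8,6]; then Minsk [10,11]; then Riga [12,13]; then Porto [14,15]; then Riga [15,16]; then Riga [17,17] gives a common subsequence of length 10. Since dp[17][17] = 10, nothing longer is possible.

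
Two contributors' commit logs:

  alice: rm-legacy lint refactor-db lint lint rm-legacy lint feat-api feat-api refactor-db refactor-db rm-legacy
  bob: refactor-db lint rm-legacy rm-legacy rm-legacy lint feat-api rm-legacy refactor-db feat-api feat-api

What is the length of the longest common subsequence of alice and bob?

Taking refactor-db [3,1], lint [4,2], lint [5,6], rm-legacy [6,8], feat-api [8,10], feat-api [9,11] gives a common subsequence of length 6. Since dp[12][11] = 6, nothing longer is possible.

6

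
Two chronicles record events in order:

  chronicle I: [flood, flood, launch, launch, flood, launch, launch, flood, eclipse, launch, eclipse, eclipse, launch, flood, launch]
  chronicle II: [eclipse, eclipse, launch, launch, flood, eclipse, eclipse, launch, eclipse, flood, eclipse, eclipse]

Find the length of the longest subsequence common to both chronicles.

7

Match launch at chronicle I[3]=chronicle II[3] → launch at chronicle I[4]=chronicle II[4] → flood at chronicle I[5]=chronicle II[5] → launch at chronicle I[6]=chronicle II[8] → flood at chronicle I[8]=chronicle II[10] → eclipse at chronicle I[11]=chronicle II[11] → eclipse at chronicle I[12]=chronicle II[12] — 7 events in the same relative order in both. Since dp[15][12] = 7, nothing longer is possible.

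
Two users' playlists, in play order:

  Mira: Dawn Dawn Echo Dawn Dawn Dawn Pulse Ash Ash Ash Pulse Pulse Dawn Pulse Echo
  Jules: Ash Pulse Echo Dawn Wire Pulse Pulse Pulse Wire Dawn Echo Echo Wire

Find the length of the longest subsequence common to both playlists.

7

Taking Echo at Mira[3]=Jules[3]; then Dawn at Mira[4]=Jules[4]; then Pulse at Mira[7]=Jules[6]; then Pulse at Mira[11]=Jules[7]; then Pulse at Mira[12]=Jules[8]; then Dawn at Mira[13]=Jules[10]; then Echo at Mira[15]=Jules[12] gives a common subsequence of length 7. Since dp[15][13] = 7, nothing longer is possible.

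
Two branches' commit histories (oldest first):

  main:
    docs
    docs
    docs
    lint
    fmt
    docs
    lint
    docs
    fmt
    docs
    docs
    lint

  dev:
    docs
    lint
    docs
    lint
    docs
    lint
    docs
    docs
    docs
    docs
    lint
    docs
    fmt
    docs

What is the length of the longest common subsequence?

9

Pick docs at main[1]=dev[1], docs at main[2]=dev[3], docs at main[3]=dev[5], lint at main[4]=dev[6], docs at main[6]=dev[10], lint at main[7]=dev[11], docs at main[8]=dev[12], fmt at main[9]=dev[13], docs at main[11]=dev[14]; all 9 commits appear in both, in order. Since dp[12][14] = 9, nothing longer is possible.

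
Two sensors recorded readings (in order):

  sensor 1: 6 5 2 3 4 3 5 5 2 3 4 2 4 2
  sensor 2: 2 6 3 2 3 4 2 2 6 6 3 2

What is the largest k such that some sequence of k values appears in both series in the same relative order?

Pick 6 (sensor 1 #1, sensor 2 #2), then 2 (sensor 1 #3, sensor 2 #4), then 3 (sensor 1 #4, sensor 2 #5), then 4 (sensor 1 #5, sensor 2 #6), then 2 (sensor 1 #9, sensor 2 #8), then 3 (sensor 1 #10, sensor 2 #11), then 2 (sensor 1 #14, sensor 2 #12); all 7 values appear in both, in order. The LCS DP gives dp[14][12] = 7, so this is optimal.

7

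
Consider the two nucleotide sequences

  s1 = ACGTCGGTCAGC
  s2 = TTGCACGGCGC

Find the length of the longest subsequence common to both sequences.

7

Let dp[i][j] be the LCS length of the first i bases of s1 and the first j bases of s2. dp[i][j] = dp[i-1][j-1]+1 when the i-th and j-th bases match, else max(dp[i-1][j], dp[i][j-1]).
    ·  T  T  G  C  A  C  G  G  C  G  C
 ·  0  0  0  0  0  0  0  0  0  0  0  0
 A  0  0  0  0  0  1  1  1  1  1  1  1
 C  0  0  0  0  1  1  2  2  2  2  2  2
 G  0  0  0  1  1  1  2  3  3  3  3  3
 T  0  1  1  1  1  1  2  3  3  3  3  3
 C  0  1  1  1  2  2  2  3  3  4  4  4
 G  0  1  1  2  2  2  2  3  4  4  5  5
 G  0  1  1  2  2  2  2  3  4  4  5  5
 T  0  1  2  2  2  2  2  3  4  4  5  5
 C  0  1  2  2  3  3  3  3  4  5  5  6
 A  0  1  2  2  3  4  4  4  4  5  5  6
 G  0  1  2  3  3  4  4  5  5  5  6  6
 C  0  1  2  3  4  4  5  5  5  6  6  7
dp[12][11] = 7. One LCS (by backtracking along matches): ACGGCGC.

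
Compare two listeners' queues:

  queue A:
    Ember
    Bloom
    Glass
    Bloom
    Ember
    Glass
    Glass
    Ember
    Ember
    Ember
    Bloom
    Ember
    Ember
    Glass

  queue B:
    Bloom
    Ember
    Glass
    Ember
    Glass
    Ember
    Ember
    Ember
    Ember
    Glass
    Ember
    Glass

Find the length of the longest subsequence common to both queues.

10

Match Ember [1,2] → Glass [3,3] → Ember [5,4] → Glass [7,5] → Ember [8,6] → Ember [9,7] → Ember [10,8] → Ember [12,9] → Ember [13,11] → Glass [14,12] — 10 songs in the same relative order in both. The LCS DP gives dp[14][12] = 10, so this is optimal.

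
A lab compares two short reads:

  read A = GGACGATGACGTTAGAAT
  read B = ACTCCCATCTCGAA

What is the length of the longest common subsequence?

9

One common subsequence of length 9: A [3,1], then C [4,6], then A [6,7], then T [7,8], then C [10,9], then T [12,10], then G [15,12], then A [16,13], then A [17,14], and the DP table's final entry dp[18][14] is also 9, so no common subsequence is longer.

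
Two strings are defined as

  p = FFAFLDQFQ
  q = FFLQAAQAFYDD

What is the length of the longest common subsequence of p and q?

One common subsequence of length 5: F (p #1, q #1); then F (p #2, q #2); then A (p #3, q #8); then F (p #4, q #9); then D (p #6, q #12). Since dp[9][12] = 5, nothing longer is possible.

5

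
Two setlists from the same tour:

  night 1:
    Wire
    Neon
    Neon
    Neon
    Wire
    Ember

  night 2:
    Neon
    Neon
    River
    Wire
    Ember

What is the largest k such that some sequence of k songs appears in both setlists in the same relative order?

4

Taking Neon at night 1[2]=night 2[1], Neon at night 1[3]=night 2[2], Wire at night 1[5]=night 2[4], Ember at night 1[6]=night 2[5] gives a common subsequence of length 4. Since dp[6][5] = 4, nothing longer is possible.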